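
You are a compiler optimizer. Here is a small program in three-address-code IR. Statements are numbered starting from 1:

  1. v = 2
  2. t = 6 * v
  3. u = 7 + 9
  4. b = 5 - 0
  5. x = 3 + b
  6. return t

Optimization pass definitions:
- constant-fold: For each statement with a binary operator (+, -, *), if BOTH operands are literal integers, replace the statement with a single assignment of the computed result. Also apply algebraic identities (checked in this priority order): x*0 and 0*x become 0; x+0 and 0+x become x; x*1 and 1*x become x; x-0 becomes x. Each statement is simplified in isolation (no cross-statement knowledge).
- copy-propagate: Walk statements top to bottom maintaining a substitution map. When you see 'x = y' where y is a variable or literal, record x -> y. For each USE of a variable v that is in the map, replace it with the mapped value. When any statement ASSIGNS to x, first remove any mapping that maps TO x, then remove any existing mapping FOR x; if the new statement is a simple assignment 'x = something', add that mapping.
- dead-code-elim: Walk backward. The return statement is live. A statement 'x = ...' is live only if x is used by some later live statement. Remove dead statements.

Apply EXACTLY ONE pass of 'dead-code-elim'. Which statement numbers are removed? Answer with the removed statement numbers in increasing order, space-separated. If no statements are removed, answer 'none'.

Answer: 3 4 5

Derivation:
Backward liveness scan:
Stmt 1 'v = 2': KEEP (v is live); live-in = []
Stmt 2 't = 6 * v': KEEP (t is live); live-in = ['v']
Stmt 3 'u = 7 + 9': DEAD (u not in live set ['t'])
Stmt 4 'b = 5 - 0': DEAD (b not in live set ['t'])
Stmt 5 'x = 3 + b': DEAD (x not in live set ['t'])
Stmt 6 'return t': KEEP (return); live-in = ['t']
Removed statement numbers: [3, 4, 5]
Surviving IR:
  v = 2
  t = 6 * v
  return t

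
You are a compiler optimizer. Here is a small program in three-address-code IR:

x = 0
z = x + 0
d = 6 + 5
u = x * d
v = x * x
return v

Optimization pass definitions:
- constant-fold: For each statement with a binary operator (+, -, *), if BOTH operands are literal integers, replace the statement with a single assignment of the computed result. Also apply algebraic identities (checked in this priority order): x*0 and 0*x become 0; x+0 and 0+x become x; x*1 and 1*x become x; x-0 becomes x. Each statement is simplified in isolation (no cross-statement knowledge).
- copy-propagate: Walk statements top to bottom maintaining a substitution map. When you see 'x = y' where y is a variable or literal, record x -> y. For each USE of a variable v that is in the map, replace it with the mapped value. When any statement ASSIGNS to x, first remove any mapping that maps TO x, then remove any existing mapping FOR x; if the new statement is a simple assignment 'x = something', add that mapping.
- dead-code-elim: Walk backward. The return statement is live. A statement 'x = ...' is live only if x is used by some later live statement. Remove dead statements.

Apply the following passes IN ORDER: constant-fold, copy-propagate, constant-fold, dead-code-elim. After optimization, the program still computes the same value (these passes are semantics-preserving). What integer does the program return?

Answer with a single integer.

Answer: 0

Derivation:
Initial IR:
  x = 0
  z = x + 0
  d = 6 + 5
  u = x * d
  v = x * x
  return v
After constant-fold (6 stmts):
  x = 0
  z = x
  d = 11
  u = x * d
  v = x * x
  return v
After copy-propagate (6 stmts):
  x = 0
  z = 0
  d = 11
  u = 0 * 11
  v = 0 * 0
  return v
After constant-fold (6 stmts):
  x = 0
  z = 0
  d = 11
  u = 0
  v = 0
  return v
After dead-code-elim (2 stmts):
  v = 0
  return v
Evaluate:
  x = 0  =>  x = 0
  z = x + 0  =>  z = 0
  d = 6 + 5  =>  d = 11
  u = x * d  =>  u = 0
  v = x * x  =>  v = 0
  return v = 0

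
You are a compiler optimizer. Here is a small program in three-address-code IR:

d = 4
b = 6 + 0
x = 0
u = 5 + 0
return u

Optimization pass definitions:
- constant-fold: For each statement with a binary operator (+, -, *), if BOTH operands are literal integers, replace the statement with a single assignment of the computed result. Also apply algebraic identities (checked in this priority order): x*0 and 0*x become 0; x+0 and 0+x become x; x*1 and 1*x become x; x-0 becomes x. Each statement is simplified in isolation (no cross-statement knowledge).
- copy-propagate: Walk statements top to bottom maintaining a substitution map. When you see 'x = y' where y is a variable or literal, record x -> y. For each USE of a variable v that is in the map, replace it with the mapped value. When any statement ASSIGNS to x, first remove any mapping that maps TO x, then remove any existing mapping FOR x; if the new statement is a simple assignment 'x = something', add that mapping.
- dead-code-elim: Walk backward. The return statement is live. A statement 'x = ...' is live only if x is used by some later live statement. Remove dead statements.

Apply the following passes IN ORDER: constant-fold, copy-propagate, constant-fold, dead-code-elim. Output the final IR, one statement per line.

Initial IR:
  d = 4
  b = 6 + 0
  x = 0
  u = 5 + 0
  return u
After constant-fold (5 stmts):
  d = 4
  b = 6
  x = 0
  u = 5
  return u
After copy-propagate (5 stmts):
  d = 4
  b = 6
  x = 0
  u = 5
  return 5
After constant-fold (5 stmts):
  d = 4
  b = 6
  x = 0
  u = 5
  return 5
After dead-code-elim (1 stmts):
  return 5

Answer: return 5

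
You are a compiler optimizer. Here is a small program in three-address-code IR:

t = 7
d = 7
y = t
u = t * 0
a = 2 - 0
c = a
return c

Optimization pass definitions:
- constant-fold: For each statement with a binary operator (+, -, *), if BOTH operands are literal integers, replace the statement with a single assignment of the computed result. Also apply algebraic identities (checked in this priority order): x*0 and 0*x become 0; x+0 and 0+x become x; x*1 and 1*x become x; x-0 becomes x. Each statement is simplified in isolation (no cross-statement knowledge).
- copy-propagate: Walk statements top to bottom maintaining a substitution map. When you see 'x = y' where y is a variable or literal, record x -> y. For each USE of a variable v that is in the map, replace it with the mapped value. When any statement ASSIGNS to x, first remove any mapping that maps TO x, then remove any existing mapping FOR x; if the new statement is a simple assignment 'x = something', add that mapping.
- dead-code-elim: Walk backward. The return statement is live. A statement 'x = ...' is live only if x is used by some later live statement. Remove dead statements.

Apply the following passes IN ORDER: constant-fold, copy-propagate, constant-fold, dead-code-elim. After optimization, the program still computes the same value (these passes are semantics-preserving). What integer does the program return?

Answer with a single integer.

Initial IR:
  t = 7
  d = 7
  y = t
  u = t * 0
  a = 2 - 0
  c = a
  return c
After constant-fold (7 stmts):
  t = 7
  d = 7
  y = t
  u = 0
  a = 2
  c = a
  return c
After copy-propagate (7 stmts):
  t = 7
  d = 7
  y = 7
  u = 0
  a = 2
  c = 2
  return 2
After constant-fold (7 stmts):
  t = 7
  d = 7
  y = 7
  u = 0
  a = 2
  c = 2
  return 2
After dead-code-elim (1 stmts):
  return 2
Evaluate:
  t = 7  =>  t = 7
  d = 7  =>  d = 7
  y = t  =>  y = 7
  u = t * 0  =>  u = 0
  a = 2 - 0  =>  a = 2
  c = a  =>  c = 2
  return c = 2

Answer: 2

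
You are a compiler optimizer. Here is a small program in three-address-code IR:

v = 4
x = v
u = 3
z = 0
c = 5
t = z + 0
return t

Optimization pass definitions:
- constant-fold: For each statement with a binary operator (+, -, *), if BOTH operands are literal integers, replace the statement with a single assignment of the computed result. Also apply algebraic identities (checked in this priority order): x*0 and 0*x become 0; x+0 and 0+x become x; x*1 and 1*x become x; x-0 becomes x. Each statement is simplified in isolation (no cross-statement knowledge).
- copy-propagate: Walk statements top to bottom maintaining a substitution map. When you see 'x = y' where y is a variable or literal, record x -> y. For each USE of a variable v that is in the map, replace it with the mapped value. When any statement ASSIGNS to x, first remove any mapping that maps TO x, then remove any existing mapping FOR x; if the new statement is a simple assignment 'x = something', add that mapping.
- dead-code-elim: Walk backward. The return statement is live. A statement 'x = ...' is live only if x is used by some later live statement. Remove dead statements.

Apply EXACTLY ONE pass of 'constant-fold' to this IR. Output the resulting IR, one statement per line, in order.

Applying constant-fold statement-by-statement:
  [1] v = 4  (unchanged)
  [2] x = v  (unchanged)
  [3] u = 3  (unchanged)
  [4] z = 0  (unchanged)
  [5] c = 5  (unchanged)
  [6] t = z + 0  -> t = z
  [7] return t  (unchanged)
Result (7 stmts):
  v = 4
  x = v
  u = 3
  z = 0
  c = 5
  t = z
  return t

Answer: v = 4
x = v
u = 3
z = 0
c = 5
t = z
return t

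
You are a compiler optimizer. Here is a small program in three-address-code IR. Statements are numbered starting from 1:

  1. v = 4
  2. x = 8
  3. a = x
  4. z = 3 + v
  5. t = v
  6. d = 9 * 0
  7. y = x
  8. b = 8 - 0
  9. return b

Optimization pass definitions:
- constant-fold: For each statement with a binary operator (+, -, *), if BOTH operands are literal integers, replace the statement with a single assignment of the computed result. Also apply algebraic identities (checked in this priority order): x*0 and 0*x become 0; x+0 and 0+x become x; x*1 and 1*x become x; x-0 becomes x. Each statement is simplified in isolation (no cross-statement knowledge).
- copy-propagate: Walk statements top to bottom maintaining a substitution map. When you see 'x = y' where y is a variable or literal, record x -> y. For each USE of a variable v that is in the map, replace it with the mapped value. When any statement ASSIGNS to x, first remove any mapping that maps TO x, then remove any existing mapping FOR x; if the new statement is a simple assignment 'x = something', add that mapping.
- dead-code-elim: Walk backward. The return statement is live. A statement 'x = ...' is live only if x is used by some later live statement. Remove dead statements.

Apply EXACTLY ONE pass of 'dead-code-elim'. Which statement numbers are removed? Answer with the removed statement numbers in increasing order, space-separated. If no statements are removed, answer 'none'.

Backward liveness scan:
Stmt 1 'v = 4': DEAD (v not in live set [])
Stmt 2 'x = 8': DEAD (x not in live set [])
Stmt 3 'a = x': DEAD (a not in live set [])
Stmt 4 'z = 3 + v': DEAD (z not in live set [])
Stmt 5 't = v': DEAD (t not in live set [])
Stmt 6 'd = 9 * 0': DEAD (d not in live set [])
Stmt 7 'y = x': DEAD (y not in live set [])
Stmt 8 'b = 8 - 0': KEEP (b is live); live-in = []
Stmt 9 'return b': KEEP (return); live-in = ['b']
Removed statement numbers: [1, 2, 3, 4, 5, 6, 7]
Surviving IR:
  b = 8 - 0
  return b

Answer: 1 2 3 4 5 6 7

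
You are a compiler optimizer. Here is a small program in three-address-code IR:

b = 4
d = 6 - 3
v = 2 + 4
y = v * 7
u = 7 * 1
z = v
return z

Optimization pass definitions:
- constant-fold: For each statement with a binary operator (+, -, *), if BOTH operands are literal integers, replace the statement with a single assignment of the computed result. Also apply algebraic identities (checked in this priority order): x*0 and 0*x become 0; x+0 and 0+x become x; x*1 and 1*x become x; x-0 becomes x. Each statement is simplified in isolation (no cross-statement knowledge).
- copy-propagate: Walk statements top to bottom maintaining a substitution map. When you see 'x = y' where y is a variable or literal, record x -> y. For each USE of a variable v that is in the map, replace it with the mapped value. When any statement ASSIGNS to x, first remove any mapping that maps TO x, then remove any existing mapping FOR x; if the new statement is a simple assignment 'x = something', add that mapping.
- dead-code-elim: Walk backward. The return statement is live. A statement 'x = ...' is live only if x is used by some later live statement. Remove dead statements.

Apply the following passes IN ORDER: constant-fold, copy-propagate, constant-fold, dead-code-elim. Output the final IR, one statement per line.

Answer: return 6

Derivation:
Initial IR:
  b = 4
  d = 6 - 3
  v = 2 + 4
  y = v * 7
  u = 7 * 1
  z = v
  return z
After constant-fold (7 stmts):
  b = 4
  d = 3
  v = 6
  y = v * 7
  u = 7
  z = v
  return z
After copy-propagate (7 stmts):
  b = 4
  d = 3
  v = 6
  y = 6 * 7
  u = 7
  z = 6
  return 6
After constant-fold (7 stmts):
  b = 4
  d = 3
  v = 6
  y = 42
  u = 7
  z = 6
  return 6
After dead-code-elim (1 stmts):
  return 6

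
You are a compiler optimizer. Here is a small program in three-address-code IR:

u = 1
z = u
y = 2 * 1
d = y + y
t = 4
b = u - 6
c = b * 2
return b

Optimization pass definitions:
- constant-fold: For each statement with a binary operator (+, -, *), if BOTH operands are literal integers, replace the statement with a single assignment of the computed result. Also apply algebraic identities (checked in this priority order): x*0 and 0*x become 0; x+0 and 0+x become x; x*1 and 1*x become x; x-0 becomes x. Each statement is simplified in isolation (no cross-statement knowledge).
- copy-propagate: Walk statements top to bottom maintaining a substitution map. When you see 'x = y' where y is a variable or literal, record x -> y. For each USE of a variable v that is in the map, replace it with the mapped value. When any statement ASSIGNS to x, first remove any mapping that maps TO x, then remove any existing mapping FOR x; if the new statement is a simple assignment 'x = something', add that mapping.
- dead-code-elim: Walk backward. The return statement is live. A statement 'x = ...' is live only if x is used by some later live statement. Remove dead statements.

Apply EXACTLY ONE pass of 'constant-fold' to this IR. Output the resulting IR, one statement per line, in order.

Answer: u = 1
z = u
y = 2
d = y + y
t = 4
b = u - 6
c = b * 2
return b

Derivation:
Applying constant-fold statement-by-statement:
  [1] u = 1  (unchanged)
  [2] z = u  (unchanged)
  [3] y = 2 * 1  -> y = 2
  [4] d = y + y  (unchanged)
  [5] t = 4  (unchanged)
  [6] b = u - 6  (unchanged)
  [7] c = b * 2  (unchanged)
  [8] return b  (unchanged)
Result (8 stmts):
  u = 1
  z = u
  y = 2
  d = y + y
  t = 4
  b = u - 6
  c = b * 2
  return b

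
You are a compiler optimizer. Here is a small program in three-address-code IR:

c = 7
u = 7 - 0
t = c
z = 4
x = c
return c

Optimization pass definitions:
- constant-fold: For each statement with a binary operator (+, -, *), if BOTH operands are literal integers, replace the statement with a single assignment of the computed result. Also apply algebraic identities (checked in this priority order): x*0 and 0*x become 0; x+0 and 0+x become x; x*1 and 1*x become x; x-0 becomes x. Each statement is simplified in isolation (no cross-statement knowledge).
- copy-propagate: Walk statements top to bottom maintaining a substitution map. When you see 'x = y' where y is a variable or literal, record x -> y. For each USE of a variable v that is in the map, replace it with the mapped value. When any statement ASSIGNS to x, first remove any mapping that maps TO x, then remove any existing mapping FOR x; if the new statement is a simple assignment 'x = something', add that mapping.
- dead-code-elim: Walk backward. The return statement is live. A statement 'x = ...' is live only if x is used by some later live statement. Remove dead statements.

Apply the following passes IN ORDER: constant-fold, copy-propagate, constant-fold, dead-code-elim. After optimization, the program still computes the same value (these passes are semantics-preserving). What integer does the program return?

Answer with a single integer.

Answer: 7

Derivation:
Initial IR:
  c = 7
  u = 7 - 0
  t = c
  z = 4
  x = c
  return c
After constant-fold (6 stmts):
  c = 7
  u = 7
  t = c
  z = 4
  x = c
  return c
After copy-propagate (6 stmts):
  c = 7
  u = 7
  t = 7
  z = 4
  x = 7
  return 7
After constant-fold (6 stmts):
  c = 7
  u = 7
  t = 7
  z = 4
  x = 7
  return 7
After dead-code-elim (1 stmts):
  return 7
Evaluate:
  c = 7  =>  c = 7
  u = 7 - 0  =>  u = 7
  t = c  =>  t = 7
  z = 4  =>  z = 4
  x = c  =>  x = 7
  return c = 7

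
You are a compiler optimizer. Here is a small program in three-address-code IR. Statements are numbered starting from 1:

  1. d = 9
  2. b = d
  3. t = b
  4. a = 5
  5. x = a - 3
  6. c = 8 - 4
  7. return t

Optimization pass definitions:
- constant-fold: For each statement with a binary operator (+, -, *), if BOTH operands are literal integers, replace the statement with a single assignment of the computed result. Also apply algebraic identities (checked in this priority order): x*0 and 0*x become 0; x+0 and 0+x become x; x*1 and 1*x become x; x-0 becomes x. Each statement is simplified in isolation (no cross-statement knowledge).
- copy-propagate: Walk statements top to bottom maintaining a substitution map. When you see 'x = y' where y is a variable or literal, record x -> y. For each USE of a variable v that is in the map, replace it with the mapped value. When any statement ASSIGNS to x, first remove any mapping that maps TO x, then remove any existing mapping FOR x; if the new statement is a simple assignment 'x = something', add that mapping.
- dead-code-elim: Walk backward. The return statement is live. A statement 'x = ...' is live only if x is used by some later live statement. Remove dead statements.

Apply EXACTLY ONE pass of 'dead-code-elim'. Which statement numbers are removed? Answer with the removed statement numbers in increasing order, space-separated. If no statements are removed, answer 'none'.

Answer: 4 5 6

Derivation:
Backward liveness scan:
Stmt 1 'd = 9': KEEP (d is live); live-in = []
Stmt 2 'b = d': KEEP (b is live); live-in = ['d']
Stmt 3 't = b': KEEP (t is live); live-in = ['b']
Stmt 4 'a = 5': DEAD (a not in live set ['t'])
Stmt 5 'x = a - 3': DEAD (x not in live set ['t'])
Stmt 6 'c = 8 - 4': DEAD (c not in live set ['t'])
Stmt 7 'return t': KEEP (return); live-in = ['t']
Removed statement numbers: [4, 5, 6]
Surviving IR:
  d = 9
  b = d
  t = b
  return t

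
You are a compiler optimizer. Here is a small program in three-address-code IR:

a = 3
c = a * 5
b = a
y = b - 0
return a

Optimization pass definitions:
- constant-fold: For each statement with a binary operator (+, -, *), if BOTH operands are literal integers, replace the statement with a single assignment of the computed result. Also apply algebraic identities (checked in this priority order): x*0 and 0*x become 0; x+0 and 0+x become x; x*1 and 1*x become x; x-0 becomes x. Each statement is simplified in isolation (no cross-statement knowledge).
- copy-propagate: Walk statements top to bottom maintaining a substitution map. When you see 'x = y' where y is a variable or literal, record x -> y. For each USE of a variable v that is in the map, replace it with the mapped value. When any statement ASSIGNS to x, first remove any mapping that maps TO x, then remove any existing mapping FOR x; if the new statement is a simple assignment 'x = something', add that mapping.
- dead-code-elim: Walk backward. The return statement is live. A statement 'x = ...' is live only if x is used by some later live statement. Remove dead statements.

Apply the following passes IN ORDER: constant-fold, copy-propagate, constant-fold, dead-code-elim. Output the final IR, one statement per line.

Answer: return 3

Derivation:
Initial IR:
  a = 3
  c = a * 5
  b = a
  y = b - 0
  return a
After constant-fold (5 stmts):
  a = 3
  c = a * 5
  b = a
  y = b
  return a
After copy-propagate (5 stmts):
  a = 3
  c = 3 * 5
  b = 3
  y = 3
  return 3
After constant-fold (5 stmts):
  a = 3
  c = 15
  b = 3
  y = 3
  return 3
After dead-code-elim (1 stmts):
  return 3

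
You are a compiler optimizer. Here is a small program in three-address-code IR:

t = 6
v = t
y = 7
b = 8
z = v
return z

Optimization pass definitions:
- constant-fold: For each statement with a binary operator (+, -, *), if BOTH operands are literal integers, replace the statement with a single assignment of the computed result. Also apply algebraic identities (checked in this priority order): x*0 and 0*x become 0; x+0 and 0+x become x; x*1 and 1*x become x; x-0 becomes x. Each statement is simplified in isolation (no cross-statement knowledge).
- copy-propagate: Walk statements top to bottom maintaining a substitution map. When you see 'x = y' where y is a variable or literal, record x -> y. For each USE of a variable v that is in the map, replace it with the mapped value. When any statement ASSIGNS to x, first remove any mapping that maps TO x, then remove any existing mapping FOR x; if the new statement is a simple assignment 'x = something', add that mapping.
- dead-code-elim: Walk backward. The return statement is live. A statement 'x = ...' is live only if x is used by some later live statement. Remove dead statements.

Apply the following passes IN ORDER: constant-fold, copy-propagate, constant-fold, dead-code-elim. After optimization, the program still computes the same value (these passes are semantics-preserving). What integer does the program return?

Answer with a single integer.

Answer: 6

Derivation:
Initial IR:
  t = 6
  v = t
  y = 7
  b = 8
  z = v
  return z
After constant-fold (6 stmts):
  t = 6
  v = t
  y = 7
  b = 8
  z = v
  return z
After copy-propagate (6 stmts):
  t = 6
  v = 6
  y = 7
  b = 8
  z = 6
  return 6
After constant-fold (6 stmts):
  t = 6
  v = 6
  y = 7
  b = 8
  z = 6
  return 6
After dead-code-elim (1 stmts):
  return 6
Evaluate:
  t = 6  =>  t = 6
  v = t  =>  v = 6
  y = 7  =>  y = 7
  b = 8  =>  b = 8
  z = v  =>  z = 6
  return z = 6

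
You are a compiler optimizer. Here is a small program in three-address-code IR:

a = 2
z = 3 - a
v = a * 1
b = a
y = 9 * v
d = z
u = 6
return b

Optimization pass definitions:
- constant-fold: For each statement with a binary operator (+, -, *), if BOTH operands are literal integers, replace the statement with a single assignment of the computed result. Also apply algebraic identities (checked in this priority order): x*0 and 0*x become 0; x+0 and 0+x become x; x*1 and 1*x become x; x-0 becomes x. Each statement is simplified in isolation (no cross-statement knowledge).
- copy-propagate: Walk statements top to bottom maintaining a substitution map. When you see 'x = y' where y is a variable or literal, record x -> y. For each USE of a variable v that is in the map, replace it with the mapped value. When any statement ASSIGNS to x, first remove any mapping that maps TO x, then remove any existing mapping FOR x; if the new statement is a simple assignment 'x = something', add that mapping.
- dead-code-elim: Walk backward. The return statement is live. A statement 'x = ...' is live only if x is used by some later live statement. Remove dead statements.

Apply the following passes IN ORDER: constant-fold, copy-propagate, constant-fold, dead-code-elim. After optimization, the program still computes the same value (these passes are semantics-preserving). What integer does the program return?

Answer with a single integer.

Answer: 2

Derivation:
Initial IR:
  a = 2
  z = 3 - a
  v = a * 1
  b = a
  y = 9 * v
  d = z
  u = 6
  return b
After constant-fold (8 stmts):
  a = 2
  z = 3 - a
  v = a
  b = a
  y = 9 * v
  d = z
  u = 6
  return b
After copy-propagate (8 stmts):
  a = 2
  z = 3 - 2
  v = 2
  b = 2
  y = 9 * 2
  d = z
  u = 6
  return 2
After constant-fold (8 stmts):
  a = 2
  z = 1
  v = 2
  b = 2
  y = 18
  d = z
  u = 6
  return 2
After dead-code-elim (1 stmts):
  return 2
Evaluate:
  a = 2  =>  a = 2
  z = 3 - a  =>  z = 1
  v = a * 1  =>  v = 2
  b = a  =>  b = 2
  y = 9 * v  =>  y = 18
  d = z  =>  d = 1
  u = 6  =>  u = 6
  return b = 2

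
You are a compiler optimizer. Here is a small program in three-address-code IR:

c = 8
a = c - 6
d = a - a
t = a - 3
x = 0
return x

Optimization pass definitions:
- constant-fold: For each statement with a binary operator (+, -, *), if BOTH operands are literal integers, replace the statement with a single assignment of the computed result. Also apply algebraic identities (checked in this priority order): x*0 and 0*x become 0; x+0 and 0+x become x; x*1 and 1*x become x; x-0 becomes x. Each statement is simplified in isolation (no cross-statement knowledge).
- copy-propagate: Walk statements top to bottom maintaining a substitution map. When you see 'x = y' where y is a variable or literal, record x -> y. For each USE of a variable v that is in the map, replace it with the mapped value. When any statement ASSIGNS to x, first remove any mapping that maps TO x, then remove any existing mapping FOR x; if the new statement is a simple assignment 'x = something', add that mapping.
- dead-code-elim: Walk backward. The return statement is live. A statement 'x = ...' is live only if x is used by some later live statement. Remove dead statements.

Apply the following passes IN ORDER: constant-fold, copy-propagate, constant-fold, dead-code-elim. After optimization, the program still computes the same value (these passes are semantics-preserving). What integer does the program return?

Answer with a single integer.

Answer: 0

Derivation:
Initial IR:
  c = 8
  a = c - 6
  d = a - a
  t = a - 3
  x = 0
  return x
After constant-fold (6 stmts):
  c = 8
  a = c - 6
  d = a - a
  t = a - 3
  x = 0
  return x
After copy-propagate (6 stmts):
  c = 8
  a = 8 - 6
  d = a - a
  t = a - 3
  x = 0
  return 0
After constant-fold (6 stmts):
  c = 8
  a = 2
  d = a - a
  t = a - 3
  x = 0
  return 0
After dead-code-elim (1 stmts):
  return 0
Evaluate:
  c = 8  =>  c = 8
  a = c - 6  =>  a = 2
  d = a - a  =>  d = 0
  t = a - 3  =>  t = -1
  x = 0  =>  x = 0
  return x = 0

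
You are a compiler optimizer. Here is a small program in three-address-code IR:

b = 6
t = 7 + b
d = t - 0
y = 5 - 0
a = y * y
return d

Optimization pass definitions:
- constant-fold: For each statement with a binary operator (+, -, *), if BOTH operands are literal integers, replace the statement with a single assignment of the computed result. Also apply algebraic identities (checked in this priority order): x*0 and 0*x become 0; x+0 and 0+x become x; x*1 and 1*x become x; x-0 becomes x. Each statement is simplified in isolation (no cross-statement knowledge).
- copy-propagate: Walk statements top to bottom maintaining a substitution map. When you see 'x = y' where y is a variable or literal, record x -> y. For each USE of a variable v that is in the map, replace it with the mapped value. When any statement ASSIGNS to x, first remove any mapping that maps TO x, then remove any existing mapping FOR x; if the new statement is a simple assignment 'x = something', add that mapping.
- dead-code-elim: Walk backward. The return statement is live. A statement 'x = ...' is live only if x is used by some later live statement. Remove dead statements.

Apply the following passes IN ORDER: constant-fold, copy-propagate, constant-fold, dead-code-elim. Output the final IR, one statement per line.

Answer: t = 13
return t

Derivation:
Initial IR:
  b = 6
  t = 7 + b
  d = t - 0
  y = 5 - 0
  a = y * y
  return d
After constant-fold (6 stmts):
  b = 6
  t = 7 + b
  d = t
  y = 5
  a = y * y
  return d
After copy-propagate (6 stmts):
  b = 6
  t = 7 + 6
  d = t
  y = 5
  a = 5 * 5
  return t
After constant-fold (6 stmts):
  b = 6
  t = 13
  d = t
  y = 5
  a = 25
  return t
After dead-code-elim (2 stmts):
  t = 13
  return t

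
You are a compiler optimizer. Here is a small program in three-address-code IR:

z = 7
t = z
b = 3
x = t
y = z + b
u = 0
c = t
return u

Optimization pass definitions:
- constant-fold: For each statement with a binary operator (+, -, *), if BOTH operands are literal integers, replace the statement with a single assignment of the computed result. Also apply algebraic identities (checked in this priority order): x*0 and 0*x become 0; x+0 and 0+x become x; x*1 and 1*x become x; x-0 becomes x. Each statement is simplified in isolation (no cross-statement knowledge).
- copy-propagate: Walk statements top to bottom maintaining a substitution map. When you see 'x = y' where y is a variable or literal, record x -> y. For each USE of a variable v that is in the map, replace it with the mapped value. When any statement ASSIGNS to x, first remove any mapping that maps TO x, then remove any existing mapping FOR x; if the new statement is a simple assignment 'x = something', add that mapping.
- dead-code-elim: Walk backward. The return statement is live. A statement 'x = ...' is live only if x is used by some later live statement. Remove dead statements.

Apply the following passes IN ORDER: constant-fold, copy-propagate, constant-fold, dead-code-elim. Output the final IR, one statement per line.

Initial IR:
  z = 7
  t = z
  b = 3
  x = t
  y = z + b
  u = 0
  c = t
  return u
After constant-fold (8 stmts):
  z = 7
  t = z
  b = 3
  x = t
  y = z + b
  u = 0
  c = t
  return u
After copy-propagate (8 stmts):
  z = 7
  t = 7
  b = 3
  x = 7
  y = 7 + 3
  u = 0
  c = 7
  return 0
After constant-fold (8 stmts):
  z = 7
  t = 7
  b = 3
  x = 7
  y = 10
  u = 0
  c = 7
  return 0
After dead-code-elim (1 stmts):
  return 0

Answer: return 0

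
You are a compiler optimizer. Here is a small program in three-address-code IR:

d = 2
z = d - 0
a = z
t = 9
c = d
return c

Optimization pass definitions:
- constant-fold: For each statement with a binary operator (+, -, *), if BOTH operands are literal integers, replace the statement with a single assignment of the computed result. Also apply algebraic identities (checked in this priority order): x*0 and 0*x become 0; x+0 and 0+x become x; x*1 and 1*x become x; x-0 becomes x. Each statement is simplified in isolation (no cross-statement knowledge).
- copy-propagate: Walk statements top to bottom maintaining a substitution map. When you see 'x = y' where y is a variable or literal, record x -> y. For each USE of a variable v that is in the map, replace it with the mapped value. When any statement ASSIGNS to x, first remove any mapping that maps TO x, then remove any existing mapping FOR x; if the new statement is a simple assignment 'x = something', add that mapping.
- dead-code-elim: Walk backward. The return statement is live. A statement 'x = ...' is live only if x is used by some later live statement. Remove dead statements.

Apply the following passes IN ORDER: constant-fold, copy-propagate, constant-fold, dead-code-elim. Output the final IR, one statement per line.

Initial IR:
  d = 2
  z = d - 0
  a = z
  t = 9
  c = d
  return c
After constant-fold (6 stmts):
  d = 2
  z = d
  a = z
  t = 9
  c = d
  return c
After copy-propagate (6 stmts):
  d = 2
  z = 2
  a = 2
  t = 9
  c = 2
  return 2
After constant-fold (6 stmts):
  d = 2
  z = 2
  a = 2
  t = 9
  c = 2
  return 2
After dead-code-elim (1 stmts):
  return 2

Answer: return 2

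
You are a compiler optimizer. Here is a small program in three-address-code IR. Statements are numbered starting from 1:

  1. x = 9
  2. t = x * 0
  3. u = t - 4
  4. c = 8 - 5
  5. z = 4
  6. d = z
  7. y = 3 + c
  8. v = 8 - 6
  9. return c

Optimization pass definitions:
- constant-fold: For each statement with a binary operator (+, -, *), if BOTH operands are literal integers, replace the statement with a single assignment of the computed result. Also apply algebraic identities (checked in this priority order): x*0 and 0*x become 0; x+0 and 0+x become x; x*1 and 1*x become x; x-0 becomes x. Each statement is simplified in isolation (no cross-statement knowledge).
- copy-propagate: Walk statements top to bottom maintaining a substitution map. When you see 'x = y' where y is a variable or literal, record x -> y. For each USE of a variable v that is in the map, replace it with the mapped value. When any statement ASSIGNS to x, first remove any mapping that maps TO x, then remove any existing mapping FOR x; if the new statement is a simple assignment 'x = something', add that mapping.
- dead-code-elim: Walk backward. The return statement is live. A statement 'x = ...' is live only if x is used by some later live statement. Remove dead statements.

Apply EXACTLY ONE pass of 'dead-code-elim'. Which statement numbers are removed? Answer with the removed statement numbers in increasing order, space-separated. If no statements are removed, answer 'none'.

Backward liveness scan:
Stmt 1 'x = 9': DEAD (x not in live set [])
Stmt 2 't = x * 0': DEAD (t not in live set [])
Stmt 3 'u = t - 4': DEAD (u not in live set [])
Stmt 4 'c = 8 - 5': KEEP (c is live); live-in = []
Stmt 5 'z = 4': DEAD (z not in live set ['c'])
Stmt 6 'd = z': DEAD (d not in live set ['c'])
Stmt 7 'y = 3 + c': DEAD (y not in live set ['c'])
Stmt 8 'v = 8 - 6': DEAD (v not in live set ['c'])
Stmt 9 'return c': KEEP (return); live-in = ['c']
Removed statement numbers: [1, 2, 3, 5, 6, 7, 8]
Surviving IR:
  c = 8 - 5
  return c

Answer: 1 2 3 5 6 7 8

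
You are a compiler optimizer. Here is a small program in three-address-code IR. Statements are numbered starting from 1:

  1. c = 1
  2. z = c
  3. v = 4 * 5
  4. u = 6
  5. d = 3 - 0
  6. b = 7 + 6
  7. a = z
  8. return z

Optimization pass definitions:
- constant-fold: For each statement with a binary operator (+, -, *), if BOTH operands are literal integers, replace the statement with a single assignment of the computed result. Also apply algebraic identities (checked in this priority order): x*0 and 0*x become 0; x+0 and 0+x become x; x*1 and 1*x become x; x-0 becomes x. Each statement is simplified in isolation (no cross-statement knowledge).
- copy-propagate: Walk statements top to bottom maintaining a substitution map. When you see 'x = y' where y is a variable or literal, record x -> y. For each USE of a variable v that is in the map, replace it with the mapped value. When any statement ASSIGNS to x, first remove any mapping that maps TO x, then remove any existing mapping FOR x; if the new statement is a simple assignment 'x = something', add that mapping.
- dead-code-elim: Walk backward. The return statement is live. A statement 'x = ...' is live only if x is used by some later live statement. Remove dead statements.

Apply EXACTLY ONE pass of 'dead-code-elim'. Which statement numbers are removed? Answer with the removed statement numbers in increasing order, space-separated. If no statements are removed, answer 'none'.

Answer: 3 4 5 6 7

Derivation:
Backward liveness scan:
Stmt 1 'c = 1': KEEP (c is live); live-in = []
Stmt 2 'z = c': KEEP (z is live); live-in = ['c']
Stmt 3 'v = 4 * 5': DEAD (v not in live set ['z'])
Stmt 4 'u = 6': DEAD (u not in live set ['z'])
Stmt 5 'd = 3 - 0': DEAD (d not in live set ['z'])
Stmt 6 'b = 7 + 6': DEAD (b not in live set ['z'])
Stmt 7 'a = z': DEAD (a not in live set ['z'])
Stmt 8 'return z': KEEP (return); live-in = ['z']
Removed statement numbers: [3, 4, 5, 6, 7]
Surviving IR:
  c = 1
  z = c
  return z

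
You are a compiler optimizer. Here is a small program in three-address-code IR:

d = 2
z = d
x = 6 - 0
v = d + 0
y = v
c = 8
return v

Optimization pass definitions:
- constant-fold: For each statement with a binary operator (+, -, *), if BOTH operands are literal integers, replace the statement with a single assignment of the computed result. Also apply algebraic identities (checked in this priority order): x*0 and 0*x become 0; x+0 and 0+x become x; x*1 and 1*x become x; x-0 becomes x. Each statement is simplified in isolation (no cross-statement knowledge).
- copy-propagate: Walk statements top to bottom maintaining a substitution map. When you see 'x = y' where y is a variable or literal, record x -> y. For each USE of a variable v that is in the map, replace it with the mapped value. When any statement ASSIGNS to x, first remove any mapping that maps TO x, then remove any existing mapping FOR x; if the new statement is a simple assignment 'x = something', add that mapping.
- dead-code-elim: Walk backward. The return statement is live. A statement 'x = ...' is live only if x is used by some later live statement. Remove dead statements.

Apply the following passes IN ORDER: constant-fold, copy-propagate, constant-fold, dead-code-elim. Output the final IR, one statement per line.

Answer: return 2

Derivation:
Initial IR:
  d = 2
  z = d
  x = 6 - 0
  v = d + 0
  y = v
  c = 8
  return v
After constant-fold (7 stmts):
  d = 2
  z = d
  x = 6
  v = d
  y = v
  c = 8
  return v
After copy-propagate (7 stmts):
  d = 2
  z = 2
  x = 6
  v = 2
  y = 2
  c = 8
  return 2
After constant-fold (7 stmts):
  d = 2
  z = 2
  x = 6
  v = 2
  y = 2
  c = 8
  return 2
After dead-code-elim (1 stmts):
  return 2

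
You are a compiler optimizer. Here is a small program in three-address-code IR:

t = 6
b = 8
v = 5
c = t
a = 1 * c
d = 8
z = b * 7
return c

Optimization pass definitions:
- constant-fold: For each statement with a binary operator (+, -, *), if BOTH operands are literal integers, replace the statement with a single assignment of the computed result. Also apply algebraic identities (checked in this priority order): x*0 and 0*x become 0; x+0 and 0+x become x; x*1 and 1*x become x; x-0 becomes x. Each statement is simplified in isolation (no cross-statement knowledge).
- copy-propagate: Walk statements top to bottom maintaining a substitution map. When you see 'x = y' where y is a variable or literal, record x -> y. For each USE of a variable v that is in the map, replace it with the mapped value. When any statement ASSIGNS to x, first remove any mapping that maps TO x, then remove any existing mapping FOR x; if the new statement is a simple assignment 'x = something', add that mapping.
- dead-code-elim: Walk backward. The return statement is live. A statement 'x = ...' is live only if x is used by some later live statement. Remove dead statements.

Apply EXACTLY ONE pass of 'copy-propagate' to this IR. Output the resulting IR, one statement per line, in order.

Applying copy-propagate statement-by-statement:
  [1] t = 6  (unchanged)
  [2] b = 8  (unchanged)
  [3] v = 5  (unchanged)
  [4] c = t  -> c = 6
  [5] a = 1 * c  -> a = 1 * 6
  [6] d = 8  (unchanged)
  [7] z = b * 7  -> z = 8 * 7
  [8] return c  -> return 6
Result (8 stmts):
  t = 6
  b = 8
  v = 5
  c = 6
  a = 1 * 6
  d = 8
  z = 8 * 7
  return 6

Answer: t = 6
b = 8
v = 5
c = 6
a = 1 * 6
d = 8
z = 8 * 7
return 6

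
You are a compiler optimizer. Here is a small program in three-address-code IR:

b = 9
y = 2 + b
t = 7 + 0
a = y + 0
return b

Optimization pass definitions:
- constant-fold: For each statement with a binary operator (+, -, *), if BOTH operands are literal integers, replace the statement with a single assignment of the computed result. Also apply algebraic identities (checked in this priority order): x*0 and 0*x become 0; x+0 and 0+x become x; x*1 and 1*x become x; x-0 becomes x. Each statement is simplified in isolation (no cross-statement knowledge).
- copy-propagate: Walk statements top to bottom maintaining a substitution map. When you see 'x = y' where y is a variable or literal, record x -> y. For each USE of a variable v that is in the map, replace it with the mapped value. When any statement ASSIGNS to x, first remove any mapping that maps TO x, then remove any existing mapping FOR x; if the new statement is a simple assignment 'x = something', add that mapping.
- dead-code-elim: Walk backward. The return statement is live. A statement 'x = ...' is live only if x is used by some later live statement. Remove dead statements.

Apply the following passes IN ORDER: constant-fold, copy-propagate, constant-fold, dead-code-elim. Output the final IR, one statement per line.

Answer: return 9

Derivation:
Initial IR:
  b = 9
  y = 2 + b
  t = 7 + 0
  a = y + 0
  return b
After constant-fold (5 stmts):
  b = 9
  y = 2 + b
  t = 7
  a = y
  return b
After copy-propagate (5 stmts):
  b = 9
  y = 2 + 9
  t = 7
  a = y
  return 9
After constant-fold (5 stmts):
  b = 9
  y = 11
  t = 7
  a = y
  return 9
After dead-code-elim (1 stmts):
  return 9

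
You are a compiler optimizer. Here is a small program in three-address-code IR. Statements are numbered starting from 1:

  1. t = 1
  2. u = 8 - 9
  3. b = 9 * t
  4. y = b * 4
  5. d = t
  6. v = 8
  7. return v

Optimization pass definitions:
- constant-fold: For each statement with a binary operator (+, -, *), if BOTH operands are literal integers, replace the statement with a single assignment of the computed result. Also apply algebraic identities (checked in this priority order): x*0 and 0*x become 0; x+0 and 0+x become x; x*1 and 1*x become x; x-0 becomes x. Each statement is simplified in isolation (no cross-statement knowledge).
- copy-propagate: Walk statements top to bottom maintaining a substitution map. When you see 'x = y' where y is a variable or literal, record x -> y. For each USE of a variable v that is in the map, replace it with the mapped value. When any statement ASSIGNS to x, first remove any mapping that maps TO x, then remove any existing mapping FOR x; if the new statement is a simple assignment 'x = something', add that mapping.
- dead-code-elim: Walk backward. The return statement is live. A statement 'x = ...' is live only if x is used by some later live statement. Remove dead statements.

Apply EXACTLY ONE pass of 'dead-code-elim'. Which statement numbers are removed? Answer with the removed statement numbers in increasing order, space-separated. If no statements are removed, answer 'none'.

Answer: 1 2 3 4 5

Derivation:
Backward liveness scan:
Stmt 1 't = 1': DEAD (t not in live set [])
Stmt 2 'u = 8 - 9': DEAD (u not in live set [])
Stmt 3 'b = 9 * t': DEAD (b not in live set [])
Stmt 4 'y = b * 4': DEAD (y not in live set [])
Stmt 5 'd = t': DEAD (d not in live set [])
Stmt 6 'v = 8': KEEP (v is live); live-in = []
Stmt 7 'return v': KEEP (return); live-in = ['v']
Removed statement numbers: [1, 2, 3, 4, 5]
Surviving IR:
  v = 8
  return v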